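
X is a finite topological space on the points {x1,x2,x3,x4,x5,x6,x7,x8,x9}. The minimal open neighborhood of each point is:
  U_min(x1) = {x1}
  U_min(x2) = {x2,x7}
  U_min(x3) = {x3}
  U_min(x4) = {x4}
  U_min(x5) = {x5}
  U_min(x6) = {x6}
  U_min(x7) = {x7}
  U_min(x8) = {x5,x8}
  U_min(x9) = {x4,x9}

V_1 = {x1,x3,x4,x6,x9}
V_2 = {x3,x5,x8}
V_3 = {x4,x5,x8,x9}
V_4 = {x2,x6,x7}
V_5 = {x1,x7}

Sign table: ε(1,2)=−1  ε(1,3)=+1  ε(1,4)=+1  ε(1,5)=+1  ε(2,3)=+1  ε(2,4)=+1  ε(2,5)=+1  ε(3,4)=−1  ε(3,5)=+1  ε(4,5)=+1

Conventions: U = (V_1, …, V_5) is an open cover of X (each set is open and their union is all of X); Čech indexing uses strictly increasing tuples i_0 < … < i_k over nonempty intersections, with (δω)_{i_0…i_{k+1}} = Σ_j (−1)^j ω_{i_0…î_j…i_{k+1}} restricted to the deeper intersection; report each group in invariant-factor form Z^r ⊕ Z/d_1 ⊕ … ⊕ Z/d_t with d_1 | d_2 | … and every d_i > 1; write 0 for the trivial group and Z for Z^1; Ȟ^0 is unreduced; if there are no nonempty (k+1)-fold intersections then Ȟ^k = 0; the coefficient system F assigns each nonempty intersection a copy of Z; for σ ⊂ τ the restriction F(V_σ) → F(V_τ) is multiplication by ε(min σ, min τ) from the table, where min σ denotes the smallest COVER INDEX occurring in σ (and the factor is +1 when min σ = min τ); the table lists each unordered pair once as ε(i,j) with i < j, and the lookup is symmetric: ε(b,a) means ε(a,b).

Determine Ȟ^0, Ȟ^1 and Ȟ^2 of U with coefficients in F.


Ȟ^0 = 0, Ȟ^1 = Z ⊕ Z/2 and Ȟ^2 = 0

intersection data:
  V12={x3} V13={x4,x9} V14={x6} V15={x1} V23={x5,x8} V45={x7}
C dims 5,6; δ0: rk 5, SNF 1^4·2
Ȟ^0 = (5 − 5) − 0 = 0, so Ȟ^0 ≅ 0
Ȟ^1 = (6 − 0) − 5 = 1 plus torsion [2], so Ȟ^1 ≅ Z ⊕ Z/2
Ȟ^2 = (0 − 0) − 0 = 0, so Ȟ^2 ≅ 0


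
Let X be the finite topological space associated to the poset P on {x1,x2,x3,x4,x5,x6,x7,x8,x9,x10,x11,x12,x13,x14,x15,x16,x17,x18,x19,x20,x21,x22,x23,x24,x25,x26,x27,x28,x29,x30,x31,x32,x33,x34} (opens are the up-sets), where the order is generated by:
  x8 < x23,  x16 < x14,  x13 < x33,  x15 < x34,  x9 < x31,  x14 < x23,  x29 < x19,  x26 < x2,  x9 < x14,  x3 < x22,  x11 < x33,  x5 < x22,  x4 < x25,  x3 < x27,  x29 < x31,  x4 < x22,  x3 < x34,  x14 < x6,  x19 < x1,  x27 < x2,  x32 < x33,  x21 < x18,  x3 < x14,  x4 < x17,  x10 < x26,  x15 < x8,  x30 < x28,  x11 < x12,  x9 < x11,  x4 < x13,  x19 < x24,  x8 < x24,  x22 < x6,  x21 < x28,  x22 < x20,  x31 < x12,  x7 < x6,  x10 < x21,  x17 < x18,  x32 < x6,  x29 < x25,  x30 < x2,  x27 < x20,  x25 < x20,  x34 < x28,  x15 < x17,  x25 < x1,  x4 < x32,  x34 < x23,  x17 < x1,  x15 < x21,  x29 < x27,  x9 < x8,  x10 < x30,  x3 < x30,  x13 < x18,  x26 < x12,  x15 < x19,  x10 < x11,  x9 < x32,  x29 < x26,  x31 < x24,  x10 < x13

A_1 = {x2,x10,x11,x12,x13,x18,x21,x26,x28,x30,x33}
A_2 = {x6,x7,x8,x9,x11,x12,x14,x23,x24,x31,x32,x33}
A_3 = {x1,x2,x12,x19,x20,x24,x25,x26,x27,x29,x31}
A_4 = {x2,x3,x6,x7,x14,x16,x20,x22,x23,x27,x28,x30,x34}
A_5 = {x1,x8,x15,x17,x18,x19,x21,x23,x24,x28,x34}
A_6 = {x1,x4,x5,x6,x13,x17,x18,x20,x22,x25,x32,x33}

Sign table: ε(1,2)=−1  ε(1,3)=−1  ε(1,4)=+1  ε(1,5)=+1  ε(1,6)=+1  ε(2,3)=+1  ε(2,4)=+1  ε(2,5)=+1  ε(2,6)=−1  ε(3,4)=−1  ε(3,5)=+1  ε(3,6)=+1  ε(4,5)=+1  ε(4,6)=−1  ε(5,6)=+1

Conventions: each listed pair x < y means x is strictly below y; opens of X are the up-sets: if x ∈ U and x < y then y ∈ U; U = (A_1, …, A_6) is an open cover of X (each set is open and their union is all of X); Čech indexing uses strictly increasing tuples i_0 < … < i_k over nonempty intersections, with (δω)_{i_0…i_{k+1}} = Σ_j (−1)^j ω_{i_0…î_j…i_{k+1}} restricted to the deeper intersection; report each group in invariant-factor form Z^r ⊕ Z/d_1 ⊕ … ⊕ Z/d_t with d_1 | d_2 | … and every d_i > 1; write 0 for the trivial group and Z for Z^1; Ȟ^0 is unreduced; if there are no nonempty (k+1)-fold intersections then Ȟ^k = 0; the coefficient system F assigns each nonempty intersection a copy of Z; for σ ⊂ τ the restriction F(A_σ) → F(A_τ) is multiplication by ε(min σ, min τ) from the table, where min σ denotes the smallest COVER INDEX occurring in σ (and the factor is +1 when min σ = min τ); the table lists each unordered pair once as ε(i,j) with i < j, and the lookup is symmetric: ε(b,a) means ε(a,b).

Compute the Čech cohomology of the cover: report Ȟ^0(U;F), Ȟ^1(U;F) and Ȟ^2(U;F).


nerve of the cover:
  A12={x11,x12,x33} A13={x2,x12,x26} A14={x2,x28,x30} A15={x18,x21,x28} A16={x13,x18,x33} A23={x12,x24,x31} A24={x6,x7,x14,x23} A25={x8,x23,x24} A26={x6,x32,x33} A34={x2,x20,x27} A35={x1,x19,x24} A36={x1,x20,x25} A45={x23,x28,x34} A46={x6,x20,x22} A56={x1,x17,x18}
  A123={x12} A126={x33} A134={x2} A145={x28} A156={x18} A235={x24} A245={x23} A246={x6} A346={x20} A356={x1}
C dims 6,15,10; δ0: rk 6, SNF 1^5·2; δ1: rk 9, SNF 1^9
Ȟ^0 = (6 − 6) − 0 = 0, so Ȟ^0 ≅ 0
Ȟ^1 = (15 − 9) − 6 = 0 plus torsion [2], so Ȟ^1 ≅ Z/2
Ȟ^2 = (10 − 0) − 9 = 1, so Ȟ^2 ≅ Z

Ȟ^0 ≅ 0, Ȟ^1 ≅ Z/2 and Ȟ^2 ≅ Z


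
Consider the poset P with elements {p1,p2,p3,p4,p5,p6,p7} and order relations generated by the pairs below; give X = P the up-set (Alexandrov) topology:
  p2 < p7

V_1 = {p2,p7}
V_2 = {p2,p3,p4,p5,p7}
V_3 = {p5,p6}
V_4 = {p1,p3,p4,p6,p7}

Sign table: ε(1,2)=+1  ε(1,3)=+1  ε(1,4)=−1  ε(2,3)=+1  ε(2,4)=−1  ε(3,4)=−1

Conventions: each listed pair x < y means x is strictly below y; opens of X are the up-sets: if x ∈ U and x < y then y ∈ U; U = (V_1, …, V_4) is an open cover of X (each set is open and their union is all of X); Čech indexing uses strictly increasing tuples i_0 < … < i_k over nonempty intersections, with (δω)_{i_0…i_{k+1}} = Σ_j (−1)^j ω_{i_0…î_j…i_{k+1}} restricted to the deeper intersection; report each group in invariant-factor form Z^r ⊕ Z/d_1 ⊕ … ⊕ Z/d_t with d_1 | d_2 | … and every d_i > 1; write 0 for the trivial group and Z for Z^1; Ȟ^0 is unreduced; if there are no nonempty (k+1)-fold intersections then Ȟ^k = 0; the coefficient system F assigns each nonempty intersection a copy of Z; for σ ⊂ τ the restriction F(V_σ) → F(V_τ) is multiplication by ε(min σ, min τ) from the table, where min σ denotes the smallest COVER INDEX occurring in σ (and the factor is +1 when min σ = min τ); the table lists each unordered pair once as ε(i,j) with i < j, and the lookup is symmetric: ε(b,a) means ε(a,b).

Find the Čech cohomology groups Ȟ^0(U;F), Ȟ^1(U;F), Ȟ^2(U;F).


nonempty intersections:
  V12={p2,p7} V14={p7} V23={p5} V24={p3,p4,p7} V34={p6}
  V124={p7}
C dims 4,5,1; δ0: rk 3, SNF 1^3; δ1: rk 1, SNF 1^1
Ȟ^0: (4−3)−0=1 ⇒ Z
Ȟ^1: (5−1)−3=1 ⇒ Z
Ȟ^2: (1−0)−1=0 ⇒ 0

Ȟ^0 ≅ Z,  Ȟ^1 ≅ Z,  Ȟ^2 ≅ 0


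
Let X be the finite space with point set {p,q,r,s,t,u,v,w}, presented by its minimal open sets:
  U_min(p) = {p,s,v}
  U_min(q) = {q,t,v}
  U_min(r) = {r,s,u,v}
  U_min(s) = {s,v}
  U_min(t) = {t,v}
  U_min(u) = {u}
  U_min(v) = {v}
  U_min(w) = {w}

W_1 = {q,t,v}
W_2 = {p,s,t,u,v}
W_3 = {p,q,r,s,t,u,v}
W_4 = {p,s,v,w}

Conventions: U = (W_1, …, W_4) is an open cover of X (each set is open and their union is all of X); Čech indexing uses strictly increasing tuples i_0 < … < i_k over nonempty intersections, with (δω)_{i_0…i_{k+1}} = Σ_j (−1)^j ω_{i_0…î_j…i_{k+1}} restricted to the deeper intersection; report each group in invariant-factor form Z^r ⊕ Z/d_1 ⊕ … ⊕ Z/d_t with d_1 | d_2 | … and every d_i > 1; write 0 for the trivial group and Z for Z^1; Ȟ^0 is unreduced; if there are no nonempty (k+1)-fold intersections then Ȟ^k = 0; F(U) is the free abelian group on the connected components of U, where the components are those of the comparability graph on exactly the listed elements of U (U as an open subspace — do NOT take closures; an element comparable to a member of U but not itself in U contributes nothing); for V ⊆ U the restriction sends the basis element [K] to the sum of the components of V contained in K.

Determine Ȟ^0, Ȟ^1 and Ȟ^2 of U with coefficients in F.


nonempty overlaps:
  W12={t,v} W13={q,t,v} W14={v} W23={p,s,t,u,v} W24={p,s,v} W34={p,s,v}
  W123={t,v} W124={v} W134={v} W234={p,s,v}
  W1234={v}
components per intersection:
  W1: {q,t,v}
  W2: {p,s,t,v} {u}
  W3: {p,q,r,s,t,u,v}
  W4: {p,s,v} {w}
  W12: {t,v}
  W13: {q,t,v}
  W14: {v}
  W23: {p,s,t,v} {u}
  W24: {p,s,v}
  W34: {p,s,v}
  W123: {t,v}
  W124: {v}
  W134: {v}
  W234: {p,s,v}
  W1234: {v}
C dims 6,7,4,1; δ0: rk 4, SNF 1^4; δ1: rk 3, SNF 1^3; δ2: rk 1, SNF 1^1
degree 0: 6−4−0 = 2 → Ȟ^0 ≅ Z^2
degree 1: 7−3−4 = 0 → Ȟ^1 ≅ 0
degree 2: 4−1−3 = 0 → Ȟ^2 ≅ 0

Ȟ^0(U;F) ≅ Z^2,  Ȟ^1(U;F) ≅ 0,  Ȟ^2(U;F) ≅ 0


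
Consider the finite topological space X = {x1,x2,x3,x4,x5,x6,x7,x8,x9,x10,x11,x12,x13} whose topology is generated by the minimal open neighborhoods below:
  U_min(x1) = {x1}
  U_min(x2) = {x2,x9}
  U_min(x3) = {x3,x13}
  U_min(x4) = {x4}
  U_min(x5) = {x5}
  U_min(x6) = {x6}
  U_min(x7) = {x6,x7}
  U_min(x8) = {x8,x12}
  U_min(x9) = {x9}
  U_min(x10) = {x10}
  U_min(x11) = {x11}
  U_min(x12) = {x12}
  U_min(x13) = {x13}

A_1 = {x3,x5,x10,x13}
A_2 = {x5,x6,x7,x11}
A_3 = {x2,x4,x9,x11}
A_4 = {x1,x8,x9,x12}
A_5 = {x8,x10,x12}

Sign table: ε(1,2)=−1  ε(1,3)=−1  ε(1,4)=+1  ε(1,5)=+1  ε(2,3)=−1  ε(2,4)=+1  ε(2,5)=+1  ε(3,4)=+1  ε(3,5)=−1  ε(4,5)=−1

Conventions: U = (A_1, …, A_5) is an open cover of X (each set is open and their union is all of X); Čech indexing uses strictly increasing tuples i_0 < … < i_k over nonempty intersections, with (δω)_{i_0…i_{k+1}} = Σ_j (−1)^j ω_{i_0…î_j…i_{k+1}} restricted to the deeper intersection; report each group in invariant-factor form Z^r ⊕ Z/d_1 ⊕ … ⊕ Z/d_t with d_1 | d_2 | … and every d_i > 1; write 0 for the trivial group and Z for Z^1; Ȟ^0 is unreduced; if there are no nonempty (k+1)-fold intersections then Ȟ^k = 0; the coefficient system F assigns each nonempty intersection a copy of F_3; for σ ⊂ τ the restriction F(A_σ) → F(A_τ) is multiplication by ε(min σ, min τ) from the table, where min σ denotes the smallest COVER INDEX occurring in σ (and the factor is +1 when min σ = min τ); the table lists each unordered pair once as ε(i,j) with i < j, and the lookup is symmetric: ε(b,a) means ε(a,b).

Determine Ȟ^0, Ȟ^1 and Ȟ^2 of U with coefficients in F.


nonempty overlaps:
  A12={x5} A15={x10} A23={x11} A34={x9} A45={x8,x12}
C dims 5,5; δ0: rk_F3 5
degree 0: 5−5−0 = 0 → Ȟ^0 ≅ 0
degree 1: 5−0−5 = 0 → Ȟ^1 ≅ 0
degree 2: 0−0−0 = 0 → Ȟ^2 ≅ 0

Ȟ^0 ≅ 0, Ȟ^1 ≅ 0 and Ȟ^2 ≅ 0


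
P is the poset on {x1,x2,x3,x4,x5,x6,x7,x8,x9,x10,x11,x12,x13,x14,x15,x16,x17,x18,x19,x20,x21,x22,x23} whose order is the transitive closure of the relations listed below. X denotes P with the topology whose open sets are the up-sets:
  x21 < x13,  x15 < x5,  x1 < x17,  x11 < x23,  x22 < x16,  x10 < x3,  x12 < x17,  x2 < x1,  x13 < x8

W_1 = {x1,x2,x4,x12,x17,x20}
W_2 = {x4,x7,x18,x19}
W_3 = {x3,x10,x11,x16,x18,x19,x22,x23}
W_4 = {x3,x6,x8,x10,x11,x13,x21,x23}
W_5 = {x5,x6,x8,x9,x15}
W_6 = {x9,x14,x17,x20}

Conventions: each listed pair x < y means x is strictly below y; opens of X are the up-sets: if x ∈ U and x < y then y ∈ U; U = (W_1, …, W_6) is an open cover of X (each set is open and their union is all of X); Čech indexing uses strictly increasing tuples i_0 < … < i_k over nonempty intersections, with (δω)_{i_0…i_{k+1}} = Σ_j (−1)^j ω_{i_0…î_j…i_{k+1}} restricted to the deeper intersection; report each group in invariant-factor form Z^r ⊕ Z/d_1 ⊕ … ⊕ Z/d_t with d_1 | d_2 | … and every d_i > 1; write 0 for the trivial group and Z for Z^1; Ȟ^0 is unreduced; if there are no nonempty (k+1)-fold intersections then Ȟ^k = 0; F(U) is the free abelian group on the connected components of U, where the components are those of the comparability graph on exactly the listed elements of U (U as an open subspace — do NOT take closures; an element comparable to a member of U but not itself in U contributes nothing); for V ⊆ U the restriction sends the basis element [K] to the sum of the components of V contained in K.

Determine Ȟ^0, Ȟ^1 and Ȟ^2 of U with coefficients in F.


Ȟ^0 = Z^14, Ȟ^1 = 0 and Ȟ^2 = 0

intersection data:
  W12={x4} W16={x17,x20} W23={x18,x19} W34={x3,x10,x11,x23} W45={x6,x8} W56={x9}
components per intersection:
  W1: {x1,x2,x12,x17} {x4} {x20}
  W2: {x4} {x7} {x18} {x19}
  W3: {x3,x10} {x11,x23} {x16,x22} {x18} {x19}
  W4: {x3,x10} {x6} {x8,x13,x21} {x11,x23}
  W5: {x5,x15} {x6} {x8} {x9}
  W6: {x9} {x14} {x17} {x20}
  W12: {x4}
  W16: {x17} {x20}
  W23: {x18} {x19}
  W34: {x3,x10} {x11,x23}
  W45: {x6} {x8}
  W56: {x9}
C dims 24,10; δ0: rk 10, SNF 1^10
Ȟ^0 = (24 − 10) − 0 = 14, so Ȟ^0 ≅ Z^14
Ȟ^1 = (10 − 0) − 10 = 0, so Ȟ^1 ≅ 0
Ȟ^2 = (0 − 0) − 0 = 0, so Ȟ^2 ≅ 0


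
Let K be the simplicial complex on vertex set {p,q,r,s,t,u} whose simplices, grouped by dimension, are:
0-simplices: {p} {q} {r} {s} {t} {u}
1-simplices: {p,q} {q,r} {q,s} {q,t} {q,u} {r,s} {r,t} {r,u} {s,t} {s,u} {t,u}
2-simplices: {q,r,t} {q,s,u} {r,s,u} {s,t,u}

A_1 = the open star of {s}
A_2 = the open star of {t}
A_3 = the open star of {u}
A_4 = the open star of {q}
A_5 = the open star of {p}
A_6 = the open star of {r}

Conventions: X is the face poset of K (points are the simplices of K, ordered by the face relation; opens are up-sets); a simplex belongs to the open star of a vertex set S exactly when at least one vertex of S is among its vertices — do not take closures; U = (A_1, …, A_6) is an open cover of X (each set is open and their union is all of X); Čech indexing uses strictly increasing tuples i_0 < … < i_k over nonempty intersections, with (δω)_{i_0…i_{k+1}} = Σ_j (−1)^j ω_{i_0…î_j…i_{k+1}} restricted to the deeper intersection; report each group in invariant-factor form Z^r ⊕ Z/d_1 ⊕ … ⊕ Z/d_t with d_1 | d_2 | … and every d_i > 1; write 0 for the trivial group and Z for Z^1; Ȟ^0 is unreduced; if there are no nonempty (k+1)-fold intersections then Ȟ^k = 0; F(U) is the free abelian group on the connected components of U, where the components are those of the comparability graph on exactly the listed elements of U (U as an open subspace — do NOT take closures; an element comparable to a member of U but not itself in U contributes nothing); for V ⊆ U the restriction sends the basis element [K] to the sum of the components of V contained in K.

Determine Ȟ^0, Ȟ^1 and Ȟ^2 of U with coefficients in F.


Ȟ^0 = Z,  Ȟ^1 = Z^2,  Ȟ^2 = 0

nonempty intersections:
  A1={{s},{q,s},{r,s},{s,t},{s,u},{q,s,u},{r,s,u},{s,t,u}} A2={{t},{q,t},{r,t},{s,t},{t,u},{q,r,t},{s,t,u}} A3={{u},{q,u},{r,u},{s,u},{t,u},{q,s,u},{r,s,u},{s,t,u}} A4={{q},{p,q},{q,r},{q,s},{q,t},{q,u},{q,r,t},{q,s,u}} A5={{p},{p,q}} A6={{r},{q,r},{r,s},{r,t},{r,u},{q,r,t},{r,s,u}}
  A12={{s,t},{s,t,u}} A13={{s,u},{q,s,u},{r,s,u},{s,t,u}} A14={{q,s},{q,s,u}} A16={{r,s},{r,s,u}} A23={{t,u},{s,t,u}} A24={{q,t},{q,r,t}} A26={{r,t},{q,r,t}} A34={{q,u},{q,s,u}} A36={{r,u},{r,s,u}} A45={{p,q}} A46={{q,r},{q,r,t}}
  A123={{s,t,u}} A134={{q,s,u}} A136={{r,s,u}} A246={{q,r,t}}
components per intersection:
  A1: {{s},{q,s},{r,s},{s,t},{s,u},{q,s,u},{r,s,u},{s,t,u}}
  A2: {{t},{q,t},{r,t},{s,t},{t,u},{q,r,t},{s,t,u}}
  A3: {{u},{q,u},{r,u},{s,u},{t,u},{q,s,u},{r,s,u},{s,t,u}}
  A4: {{q},{p,q},{q,r},{q,s},{q,t},{q,u},{q,r,t},{q,s,u}}
  A5: {{p},{p,q}}
  A6: {{r},{q,r},{r,s},{r,t},{r,u},{q,r,t},{r,s,u}}
  A12: {{s,t},{s,t,u}}
  A13: {{s,u},{q,s,u},{r,s,u},{s,t,u}}
  A14: {{q,s},{q,s,u}}
  A16: {{r,s},{r,s,u}}
  A23: {{t,u},{s,t,u}}
  A24: {{q,t},{q,r,t}}
  A26: {{r,t},{q,r,t}}
  A34: {{q,u},{q,s,u}}
  A36: {{r,u},{r,s,u}}
  A45: {{p,q}}
  A46: {{q,r},{q,r,t}}
  A123: {{s,t,u}}
  A134: {{q,s,u}}
  A136: {{r,s,u}}
  A246: {{q,r,t}}
C dims 6,11,4; δ0: rk 5, SNF 1^5; δ1: rk 4, SNF 1^4
Ȟ^0: (6−5)−0=1 ⇒ Z
Ȟ^1: (11−4)−5=2 ⇒ Z^2
Ȟ^2: (4−0)−4=0 ⇒ 0


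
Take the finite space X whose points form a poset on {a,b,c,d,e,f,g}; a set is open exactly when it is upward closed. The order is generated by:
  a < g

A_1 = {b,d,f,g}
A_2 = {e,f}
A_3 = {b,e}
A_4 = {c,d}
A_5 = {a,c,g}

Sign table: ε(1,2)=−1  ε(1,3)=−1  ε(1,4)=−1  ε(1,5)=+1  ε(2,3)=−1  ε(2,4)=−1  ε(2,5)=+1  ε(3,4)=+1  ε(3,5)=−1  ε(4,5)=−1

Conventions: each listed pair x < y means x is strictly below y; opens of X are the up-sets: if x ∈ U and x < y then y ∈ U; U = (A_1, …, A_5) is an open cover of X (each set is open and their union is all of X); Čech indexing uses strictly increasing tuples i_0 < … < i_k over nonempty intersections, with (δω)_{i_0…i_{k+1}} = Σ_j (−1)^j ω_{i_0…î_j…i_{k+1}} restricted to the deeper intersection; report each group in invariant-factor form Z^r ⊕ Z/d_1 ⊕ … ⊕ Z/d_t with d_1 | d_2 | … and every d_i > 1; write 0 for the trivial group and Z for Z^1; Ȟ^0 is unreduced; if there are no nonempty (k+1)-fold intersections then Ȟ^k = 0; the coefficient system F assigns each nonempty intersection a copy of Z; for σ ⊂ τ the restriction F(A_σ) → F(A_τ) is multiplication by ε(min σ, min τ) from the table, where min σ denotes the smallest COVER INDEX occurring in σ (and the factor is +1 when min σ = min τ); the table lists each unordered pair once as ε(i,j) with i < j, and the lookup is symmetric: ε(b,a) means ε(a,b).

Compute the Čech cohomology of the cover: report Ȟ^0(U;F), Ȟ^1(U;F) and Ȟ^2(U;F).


Ȟ^0(U;F) ≅ 0, Ȟ^1(U;F) ≅ Z ⊕ Z/2, Ȟ^2(U;F) ≅ 0

nonempty intersections:
  A12={f} A13={b} A14={d} A15={g} A23={e} A45={c}
C dims 5,6; δ0: rk 5, SNF 1^4·2
Ȟ^0: (5−5)−0=0 ⇒ 0
Ȟ^1: (6−0)−5=1 plus torsion [2] ⇒ Z ⊕ Z/2
Ȟ^2: (0−0)−0=0 ⇒ 0


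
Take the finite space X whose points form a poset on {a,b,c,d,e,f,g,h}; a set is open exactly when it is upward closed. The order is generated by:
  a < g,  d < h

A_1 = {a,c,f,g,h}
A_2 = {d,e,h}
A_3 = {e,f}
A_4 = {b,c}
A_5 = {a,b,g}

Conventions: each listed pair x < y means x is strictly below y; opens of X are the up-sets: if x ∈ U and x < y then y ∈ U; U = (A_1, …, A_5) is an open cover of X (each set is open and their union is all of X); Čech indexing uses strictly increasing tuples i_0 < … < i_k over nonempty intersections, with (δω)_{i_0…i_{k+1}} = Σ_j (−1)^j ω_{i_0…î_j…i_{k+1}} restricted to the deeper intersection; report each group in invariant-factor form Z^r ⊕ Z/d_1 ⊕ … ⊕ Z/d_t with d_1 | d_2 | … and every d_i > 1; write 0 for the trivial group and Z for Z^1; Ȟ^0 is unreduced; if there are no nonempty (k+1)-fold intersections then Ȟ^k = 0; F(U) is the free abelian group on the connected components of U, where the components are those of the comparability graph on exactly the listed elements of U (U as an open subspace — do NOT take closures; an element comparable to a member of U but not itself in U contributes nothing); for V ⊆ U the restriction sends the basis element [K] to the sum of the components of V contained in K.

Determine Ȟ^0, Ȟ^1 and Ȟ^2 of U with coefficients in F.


Ȟ^0 ≅ Z^6,  Ȟ^1 ≅ 0,  Ȟ^2 ≅ 0

nerve of the cover:
  A12={h} A13={f} A14={c} A15={a,g} A23={e} A45={b}
components per intersection:
  A1: {a,g} {c} {f} {h}
  A2: {d,h} {e}
  A3: {e} {f}
  A4: {b} {c}
  A5: {a,g} {b}
  A12: {h}
  A13: {f}
  A14: {c}
  A15: {a,g}
  A23: {e}
  A45: {b}
C dims 12,6; δ0: rk 6, SNF 1^6
Ȟ^0 = (12 − 6) − 0 = 6, so Ȟ^0 ≅ Z^6
Ȟ^1 = (6 − 0) − 6 = 0, so Ȟ^1 ≅ 0
Ȟ^2 = (0 − 0) − 0 = 0, so Ȟ^2 ≅ 0


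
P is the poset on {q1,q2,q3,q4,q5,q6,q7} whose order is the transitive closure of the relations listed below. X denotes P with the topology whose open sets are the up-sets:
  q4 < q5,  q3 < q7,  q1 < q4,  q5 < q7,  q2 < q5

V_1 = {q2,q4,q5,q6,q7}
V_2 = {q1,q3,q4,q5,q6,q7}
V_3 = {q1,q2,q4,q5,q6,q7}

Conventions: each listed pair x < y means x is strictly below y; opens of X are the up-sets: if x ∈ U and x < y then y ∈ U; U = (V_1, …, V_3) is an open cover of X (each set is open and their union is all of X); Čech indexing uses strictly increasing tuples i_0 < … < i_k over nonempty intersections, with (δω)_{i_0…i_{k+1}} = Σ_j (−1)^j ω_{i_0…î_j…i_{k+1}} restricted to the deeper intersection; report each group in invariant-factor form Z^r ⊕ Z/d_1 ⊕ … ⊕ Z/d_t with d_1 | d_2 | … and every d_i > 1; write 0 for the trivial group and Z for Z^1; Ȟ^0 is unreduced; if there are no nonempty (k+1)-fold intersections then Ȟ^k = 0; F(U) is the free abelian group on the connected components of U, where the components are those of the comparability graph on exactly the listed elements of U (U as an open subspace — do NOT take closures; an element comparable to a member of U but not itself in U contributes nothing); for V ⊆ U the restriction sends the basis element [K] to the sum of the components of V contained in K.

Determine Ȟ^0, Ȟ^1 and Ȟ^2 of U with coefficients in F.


cover nerve:
  V12={q4,q5,q6,q7} V13={q2,q4,q5,q6,q7} V23={q1,q4,q5,q6,q7}
  V123={q4,q5,q6,q7}
components per intersection:
  V1: {q2,q4,q5,q7} {q6}
  V2: {q1,q3,q4,q5,q7} {q6}
  V3: {q1,q2,q4,q5,q7} {q6}
  V12: {q4,q5,q7} {q6}
  V13: {q2,q4,q5,q7} {q6}
  V23: {q1,q4,q5,q7} {q6}
  V123: {q4,q5,q7} {q6}
C dims 6,6,2; δ0: rk 4, SNF 1^4; δ1: rk 2, SNF 1^2
Ȟ^0: (6−4)−0=2 ⇒ Z^2
Ȟ^1: (6−2)−4=0 ⇒ 0
Ȟ^2: (2−0)−2=0 ⇒ 0

Ȟ^0(U;F) ≅ Z^2; Ȟ^1(U;F) ≅ 0; Ȟ^2(U;F) ≅ 0


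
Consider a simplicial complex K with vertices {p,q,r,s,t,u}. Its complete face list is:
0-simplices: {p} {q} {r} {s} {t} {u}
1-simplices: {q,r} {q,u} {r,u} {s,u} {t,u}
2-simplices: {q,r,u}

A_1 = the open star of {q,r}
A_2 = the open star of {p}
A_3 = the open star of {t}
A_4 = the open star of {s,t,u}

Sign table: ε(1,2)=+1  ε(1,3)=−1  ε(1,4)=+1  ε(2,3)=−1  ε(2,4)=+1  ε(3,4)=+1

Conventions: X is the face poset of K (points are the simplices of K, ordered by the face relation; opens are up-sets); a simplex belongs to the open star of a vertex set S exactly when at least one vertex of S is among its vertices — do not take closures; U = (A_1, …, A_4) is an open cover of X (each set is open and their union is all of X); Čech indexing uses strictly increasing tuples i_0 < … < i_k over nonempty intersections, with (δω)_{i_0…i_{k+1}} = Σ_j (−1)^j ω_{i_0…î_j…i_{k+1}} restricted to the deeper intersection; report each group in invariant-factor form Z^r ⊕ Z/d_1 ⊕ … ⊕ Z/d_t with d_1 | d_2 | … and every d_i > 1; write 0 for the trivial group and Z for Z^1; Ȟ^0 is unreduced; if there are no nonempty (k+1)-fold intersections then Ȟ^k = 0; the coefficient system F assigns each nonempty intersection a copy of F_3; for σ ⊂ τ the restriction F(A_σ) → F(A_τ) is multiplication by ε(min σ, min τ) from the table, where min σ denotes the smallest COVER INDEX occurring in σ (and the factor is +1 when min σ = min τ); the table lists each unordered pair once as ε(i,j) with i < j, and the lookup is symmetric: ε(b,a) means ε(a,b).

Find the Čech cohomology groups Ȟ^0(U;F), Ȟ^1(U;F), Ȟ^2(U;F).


Ȟ^0 = Z/3 ⊕ Z/3, Ȟ^1 = 0, Ȟ^2 = 0

intersection data:
  A1={{q},{r},{q,r},{q,u},{r,u},{q,r,u}} A2={{p}} A3={{t},{t,u}} A4={{s},{t},{u},{q,u},{r,u},{s,u},{t,u},{q,r,u}}
  A14={{q,u},{r,u},{q,r,u}} A34={{t},{t,u}}
C dims 4,2; δ0: rk_F3 2
Ȟ^0 = (4 − 2) − 0 = 2, so Ȟ^0 ≅ Z/3 ⊕ Z/3
Ȟ^1 = (2 − 0) − 2 = 0, so Ȟ^1 ≅ 0
Ȟ^2 = (0 − 0) − 0 = 0, so Ȟ^2 ≅ 0


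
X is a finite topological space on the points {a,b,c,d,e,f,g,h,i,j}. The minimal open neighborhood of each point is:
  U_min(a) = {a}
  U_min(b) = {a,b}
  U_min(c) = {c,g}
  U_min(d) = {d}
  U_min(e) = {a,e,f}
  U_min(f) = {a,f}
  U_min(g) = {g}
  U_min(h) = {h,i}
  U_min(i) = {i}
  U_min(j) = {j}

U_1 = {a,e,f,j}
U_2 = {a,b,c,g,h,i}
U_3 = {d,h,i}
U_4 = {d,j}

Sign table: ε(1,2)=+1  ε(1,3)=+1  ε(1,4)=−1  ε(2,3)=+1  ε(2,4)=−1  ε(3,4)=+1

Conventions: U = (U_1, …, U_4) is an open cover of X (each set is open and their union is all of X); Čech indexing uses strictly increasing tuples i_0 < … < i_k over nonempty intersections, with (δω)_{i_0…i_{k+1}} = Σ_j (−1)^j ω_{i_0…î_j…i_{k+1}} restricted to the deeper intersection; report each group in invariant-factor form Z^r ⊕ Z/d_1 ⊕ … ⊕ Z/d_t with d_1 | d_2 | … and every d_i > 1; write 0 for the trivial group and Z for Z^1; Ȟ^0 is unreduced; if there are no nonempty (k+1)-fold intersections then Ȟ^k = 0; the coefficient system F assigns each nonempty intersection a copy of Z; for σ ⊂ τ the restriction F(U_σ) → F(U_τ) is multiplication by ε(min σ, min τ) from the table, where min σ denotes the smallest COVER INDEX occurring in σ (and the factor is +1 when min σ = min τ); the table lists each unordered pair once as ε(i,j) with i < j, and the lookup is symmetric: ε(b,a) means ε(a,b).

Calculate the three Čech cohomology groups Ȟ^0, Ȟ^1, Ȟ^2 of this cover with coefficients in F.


Ȟ^0 = 0, Ȟ^1 = Z/2, Ȟ^2 = 0

intersection data:
  U12={a} U14={j} U23={h,i} U34={d}
C dims 4,4; δ0: rk 4, SNF 1^3·2
Ȟ^0 = (4 − 4) − 0 = 0, so Ȟ^0 ≅ 0
Ȟ^1 = (4 − 0) − 4 = 0 plus torsion [2], so Ȟ^1 ≅ Z/2
Ȟ^2 = (0 − 0) − 0 = 0, so Ȟ^2 ≅ 0


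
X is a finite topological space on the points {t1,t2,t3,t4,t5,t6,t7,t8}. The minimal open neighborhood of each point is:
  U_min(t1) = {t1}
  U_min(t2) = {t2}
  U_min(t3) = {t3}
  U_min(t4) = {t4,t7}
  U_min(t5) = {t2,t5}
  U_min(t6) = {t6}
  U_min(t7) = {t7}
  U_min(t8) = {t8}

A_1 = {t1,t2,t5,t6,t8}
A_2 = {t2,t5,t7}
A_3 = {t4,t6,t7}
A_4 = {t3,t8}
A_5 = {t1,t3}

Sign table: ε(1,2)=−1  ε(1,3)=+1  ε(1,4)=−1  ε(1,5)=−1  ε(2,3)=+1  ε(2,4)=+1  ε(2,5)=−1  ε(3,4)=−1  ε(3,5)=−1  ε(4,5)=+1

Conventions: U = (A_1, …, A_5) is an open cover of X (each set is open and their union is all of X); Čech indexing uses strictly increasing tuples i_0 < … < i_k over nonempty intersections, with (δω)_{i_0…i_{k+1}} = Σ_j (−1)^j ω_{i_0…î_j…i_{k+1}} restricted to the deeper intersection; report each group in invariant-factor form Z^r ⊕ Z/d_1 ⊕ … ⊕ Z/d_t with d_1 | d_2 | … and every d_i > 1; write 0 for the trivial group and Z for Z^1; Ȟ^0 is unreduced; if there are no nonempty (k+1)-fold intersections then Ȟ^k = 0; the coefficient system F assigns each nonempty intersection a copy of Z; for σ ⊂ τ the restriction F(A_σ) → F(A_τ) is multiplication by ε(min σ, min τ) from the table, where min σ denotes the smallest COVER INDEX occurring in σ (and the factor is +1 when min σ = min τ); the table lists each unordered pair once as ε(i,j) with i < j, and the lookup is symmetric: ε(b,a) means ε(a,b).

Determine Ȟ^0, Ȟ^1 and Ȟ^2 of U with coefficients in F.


Ȟ^0 ≅ 0,  Ȟ^1 ≅ Z ⊕ Z/2,  Ȟ^2 ≅ 0

intersection data:
  A12={t2,t5} A13={t6} A14={t8} A15={t1} A23={t7} A45={t3}
C dims 5,6; δ0: rk 5, SNF 1^4·2
Ȟ^0 = (5 − 5) − 0 = 0, so Ȟ^0 ≅ 0
Ȟ^1 = (6 − 0) − 5 = 1 plus torsion [2], so Ȟ^1 ≅ Z ⊕ Z/2
Ȟ^2 = (0 − 0) − 0 = 0, so Ȟ^2 ≅ 0


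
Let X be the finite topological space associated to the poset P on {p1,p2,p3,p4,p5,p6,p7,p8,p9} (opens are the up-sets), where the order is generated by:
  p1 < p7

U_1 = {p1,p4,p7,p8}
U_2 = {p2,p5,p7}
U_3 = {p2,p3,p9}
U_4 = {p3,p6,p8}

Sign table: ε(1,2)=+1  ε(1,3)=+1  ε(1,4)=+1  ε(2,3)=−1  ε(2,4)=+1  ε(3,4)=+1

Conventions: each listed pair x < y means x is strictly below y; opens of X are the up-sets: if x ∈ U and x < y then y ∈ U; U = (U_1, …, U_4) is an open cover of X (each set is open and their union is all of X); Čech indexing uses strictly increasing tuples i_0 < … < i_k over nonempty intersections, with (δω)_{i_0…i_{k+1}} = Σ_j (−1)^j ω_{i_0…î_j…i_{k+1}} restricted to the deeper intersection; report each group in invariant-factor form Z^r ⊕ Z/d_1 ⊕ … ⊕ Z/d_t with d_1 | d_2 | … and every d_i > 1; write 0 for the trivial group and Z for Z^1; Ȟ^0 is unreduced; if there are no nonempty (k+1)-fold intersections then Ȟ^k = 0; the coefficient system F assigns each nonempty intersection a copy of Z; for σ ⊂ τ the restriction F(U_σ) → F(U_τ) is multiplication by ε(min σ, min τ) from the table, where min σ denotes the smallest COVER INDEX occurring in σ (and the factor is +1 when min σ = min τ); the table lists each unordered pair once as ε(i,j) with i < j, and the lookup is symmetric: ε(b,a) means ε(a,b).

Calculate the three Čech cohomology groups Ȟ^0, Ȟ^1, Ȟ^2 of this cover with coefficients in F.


Ȟ^0 ≅ 0, Ȟ^1 ≅ Z/2, Ȟ^2 ≅ 0

nerve of the cover:
  U12={p7} U14={p8} U23={p2} U34={p3}
C dims 4,4; δ0: rk 4, SNF 1^3·2
Ȟ^0 = (4 − 4) − 0 = 0, so Ȟ^0 ≅ 0
Ȟ^1 = (4 − 0) − 4 = 0 plus torsion [2], so Ȟ^1 ≅ Z/2
Ȟ^2 = (0 − 0) − 0 = 0, so Ȟ^2 ≅ 0


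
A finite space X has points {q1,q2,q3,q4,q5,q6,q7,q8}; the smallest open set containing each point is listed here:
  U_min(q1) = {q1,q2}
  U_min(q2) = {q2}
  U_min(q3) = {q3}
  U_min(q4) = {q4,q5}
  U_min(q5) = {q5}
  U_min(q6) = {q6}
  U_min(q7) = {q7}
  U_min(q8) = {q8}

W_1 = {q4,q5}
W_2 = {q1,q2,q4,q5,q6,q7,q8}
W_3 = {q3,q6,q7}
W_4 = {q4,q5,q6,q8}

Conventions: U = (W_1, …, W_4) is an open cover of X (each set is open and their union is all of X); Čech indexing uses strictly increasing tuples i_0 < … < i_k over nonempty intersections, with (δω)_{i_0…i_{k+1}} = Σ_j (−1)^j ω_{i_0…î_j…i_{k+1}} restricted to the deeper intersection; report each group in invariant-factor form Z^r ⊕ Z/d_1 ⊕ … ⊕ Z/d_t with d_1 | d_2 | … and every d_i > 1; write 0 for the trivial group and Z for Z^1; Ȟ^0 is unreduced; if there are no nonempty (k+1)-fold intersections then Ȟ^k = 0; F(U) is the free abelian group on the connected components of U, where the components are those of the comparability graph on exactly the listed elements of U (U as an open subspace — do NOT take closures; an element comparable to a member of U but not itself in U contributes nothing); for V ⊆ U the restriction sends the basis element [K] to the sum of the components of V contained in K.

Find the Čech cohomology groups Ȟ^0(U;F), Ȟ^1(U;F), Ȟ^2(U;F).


intersection data:
  W12={q4,q5} W14={q4,q5} W23={q6,q7} W24={q4,q5,q6,q8} W34={q6}
  W124={q4,q5} W234={q6}
components per intersection:
  W1: {q4,q5}
  W2: {q1,q2} {q4,q5} {q6} {q7} {q8}
  W3: {q3} {q6} {q7}
  W4: {q4,q5} {q6} {q8}
  W12: {q4,q5}
  W14: {q4,q5}
  W23: {q6} {q7}
  W24: {q4,q5} {q6} {q8}
  W34: {q6}
  W124: {q4,q5}
  W234: {q6}
C dims 12,8,2; δ0: rk 6, SNF 1^6; δ1: rk 2, SNF 1^2
Ȟ^0 = (12 − 6) − 0 = 6, so Ȟ^0 ≅ Z^6
Ȟ^1 = (8 − 2) − 6 = 0, so Ȟ^1 ≅ 0
Ȟ^2 = (2 − 0) − 2 = 0, so Ȟ^2 ≅ 0

Ȟ^0 ≅ Z^6; Ȟ^1 ≅ 0; Ȟ^2 ≅ 0


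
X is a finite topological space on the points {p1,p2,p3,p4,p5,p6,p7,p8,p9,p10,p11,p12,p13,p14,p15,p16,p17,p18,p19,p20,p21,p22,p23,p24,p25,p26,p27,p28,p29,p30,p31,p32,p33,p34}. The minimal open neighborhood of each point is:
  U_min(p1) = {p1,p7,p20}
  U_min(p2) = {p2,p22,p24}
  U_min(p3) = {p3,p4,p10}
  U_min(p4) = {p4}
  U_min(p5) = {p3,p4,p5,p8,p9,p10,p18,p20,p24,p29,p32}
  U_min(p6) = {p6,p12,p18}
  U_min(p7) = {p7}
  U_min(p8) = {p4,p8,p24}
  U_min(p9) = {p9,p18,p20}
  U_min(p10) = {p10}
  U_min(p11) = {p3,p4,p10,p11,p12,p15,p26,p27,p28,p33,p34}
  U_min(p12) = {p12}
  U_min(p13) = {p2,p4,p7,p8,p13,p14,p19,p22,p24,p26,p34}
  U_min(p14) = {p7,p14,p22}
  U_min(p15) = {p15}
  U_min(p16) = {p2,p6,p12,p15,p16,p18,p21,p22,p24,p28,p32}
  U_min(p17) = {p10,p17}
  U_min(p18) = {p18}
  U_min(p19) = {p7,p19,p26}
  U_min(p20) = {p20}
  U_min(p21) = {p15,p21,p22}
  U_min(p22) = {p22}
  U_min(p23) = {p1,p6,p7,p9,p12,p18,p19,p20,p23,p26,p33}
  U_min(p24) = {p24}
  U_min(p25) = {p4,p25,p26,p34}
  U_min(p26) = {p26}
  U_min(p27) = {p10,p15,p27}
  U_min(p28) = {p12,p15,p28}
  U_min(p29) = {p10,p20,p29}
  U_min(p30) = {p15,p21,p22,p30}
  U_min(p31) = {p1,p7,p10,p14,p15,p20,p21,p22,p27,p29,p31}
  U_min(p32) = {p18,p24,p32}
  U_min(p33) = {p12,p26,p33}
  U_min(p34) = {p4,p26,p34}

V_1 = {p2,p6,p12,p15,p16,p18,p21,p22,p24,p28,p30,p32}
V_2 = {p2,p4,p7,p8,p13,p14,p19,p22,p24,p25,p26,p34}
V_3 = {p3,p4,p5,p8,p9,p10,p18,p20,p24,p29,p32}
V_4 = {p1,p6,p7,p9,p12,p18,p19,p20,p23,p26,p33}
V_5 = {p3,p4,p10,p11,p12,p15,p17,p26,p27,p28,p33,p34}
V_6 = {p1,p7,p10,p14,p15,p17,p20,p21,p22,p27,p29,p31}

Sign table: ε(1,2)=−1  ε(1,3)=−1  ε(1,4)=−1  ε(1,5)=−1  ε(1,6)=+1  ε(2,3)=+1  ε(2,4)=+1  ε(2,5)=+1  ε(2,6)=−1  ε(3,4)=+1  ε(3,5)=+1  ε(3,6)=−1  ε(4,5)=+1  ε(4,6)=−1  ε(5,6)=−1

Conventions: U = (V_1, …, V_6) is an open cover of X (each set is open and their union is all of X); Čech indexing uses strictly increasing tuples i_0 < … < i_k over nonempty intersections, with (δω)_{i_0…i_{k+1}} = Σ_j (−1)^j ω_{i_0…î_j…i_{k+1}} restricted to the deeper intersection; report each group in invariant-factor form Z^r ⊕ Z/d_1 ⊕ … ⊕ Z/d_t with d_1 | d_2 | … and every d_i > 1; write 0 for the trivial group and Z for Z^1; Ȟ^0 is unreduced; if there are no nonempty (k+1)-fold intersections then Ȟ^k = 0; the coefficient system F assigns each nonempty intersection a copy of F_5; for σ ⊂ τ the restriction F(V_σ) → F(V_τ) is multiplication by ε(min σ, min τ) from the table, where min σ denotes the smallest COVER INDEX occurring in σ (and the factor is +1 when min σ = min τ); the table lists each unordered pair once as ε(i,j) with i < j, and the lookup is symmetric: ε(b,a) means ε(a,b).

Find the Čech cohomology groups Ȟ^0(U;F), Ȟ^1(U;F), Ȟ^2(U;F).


Ȟ^0(U;F) ≅ Z/5, Ȟ^1(U;F) ≅ 0 and Ȟ^2(U;F) ≅ 0

cover nerve:
  V12={p2,p22,p24} V13={p18,p24,p32} V14={p6,p12,p18} V15={p12,p15,p28} V16={p15,p21,p22} V23={p4,p8,p24} V24={p7,p19,p26} V25={p4,p26,p34} V26={p7,p14,p22} V34={p9,p18,p20} V35={p3,p4,p10} V36={p10,p20,p29} V45={p12,p26,p33} V46={p1,p7,p20} V56={p10,p15,p17,p27}
  V123={p24} V126={p22} V134={p18} V145={p12} V156={p15} V235={p4} V245={p26} V246={p7} V346={p20} V356={p10}
C dims 6,15,10; δ0: rk_F5 5; δ1: rk_F5 10
Ȟ^0: (6−5)−0=1 ⇒ Z/5
Ȟ^1: (15−10)−5=0 ⇒ 0
Ȟ^2: (10−0)−10=0 ⇒ 0


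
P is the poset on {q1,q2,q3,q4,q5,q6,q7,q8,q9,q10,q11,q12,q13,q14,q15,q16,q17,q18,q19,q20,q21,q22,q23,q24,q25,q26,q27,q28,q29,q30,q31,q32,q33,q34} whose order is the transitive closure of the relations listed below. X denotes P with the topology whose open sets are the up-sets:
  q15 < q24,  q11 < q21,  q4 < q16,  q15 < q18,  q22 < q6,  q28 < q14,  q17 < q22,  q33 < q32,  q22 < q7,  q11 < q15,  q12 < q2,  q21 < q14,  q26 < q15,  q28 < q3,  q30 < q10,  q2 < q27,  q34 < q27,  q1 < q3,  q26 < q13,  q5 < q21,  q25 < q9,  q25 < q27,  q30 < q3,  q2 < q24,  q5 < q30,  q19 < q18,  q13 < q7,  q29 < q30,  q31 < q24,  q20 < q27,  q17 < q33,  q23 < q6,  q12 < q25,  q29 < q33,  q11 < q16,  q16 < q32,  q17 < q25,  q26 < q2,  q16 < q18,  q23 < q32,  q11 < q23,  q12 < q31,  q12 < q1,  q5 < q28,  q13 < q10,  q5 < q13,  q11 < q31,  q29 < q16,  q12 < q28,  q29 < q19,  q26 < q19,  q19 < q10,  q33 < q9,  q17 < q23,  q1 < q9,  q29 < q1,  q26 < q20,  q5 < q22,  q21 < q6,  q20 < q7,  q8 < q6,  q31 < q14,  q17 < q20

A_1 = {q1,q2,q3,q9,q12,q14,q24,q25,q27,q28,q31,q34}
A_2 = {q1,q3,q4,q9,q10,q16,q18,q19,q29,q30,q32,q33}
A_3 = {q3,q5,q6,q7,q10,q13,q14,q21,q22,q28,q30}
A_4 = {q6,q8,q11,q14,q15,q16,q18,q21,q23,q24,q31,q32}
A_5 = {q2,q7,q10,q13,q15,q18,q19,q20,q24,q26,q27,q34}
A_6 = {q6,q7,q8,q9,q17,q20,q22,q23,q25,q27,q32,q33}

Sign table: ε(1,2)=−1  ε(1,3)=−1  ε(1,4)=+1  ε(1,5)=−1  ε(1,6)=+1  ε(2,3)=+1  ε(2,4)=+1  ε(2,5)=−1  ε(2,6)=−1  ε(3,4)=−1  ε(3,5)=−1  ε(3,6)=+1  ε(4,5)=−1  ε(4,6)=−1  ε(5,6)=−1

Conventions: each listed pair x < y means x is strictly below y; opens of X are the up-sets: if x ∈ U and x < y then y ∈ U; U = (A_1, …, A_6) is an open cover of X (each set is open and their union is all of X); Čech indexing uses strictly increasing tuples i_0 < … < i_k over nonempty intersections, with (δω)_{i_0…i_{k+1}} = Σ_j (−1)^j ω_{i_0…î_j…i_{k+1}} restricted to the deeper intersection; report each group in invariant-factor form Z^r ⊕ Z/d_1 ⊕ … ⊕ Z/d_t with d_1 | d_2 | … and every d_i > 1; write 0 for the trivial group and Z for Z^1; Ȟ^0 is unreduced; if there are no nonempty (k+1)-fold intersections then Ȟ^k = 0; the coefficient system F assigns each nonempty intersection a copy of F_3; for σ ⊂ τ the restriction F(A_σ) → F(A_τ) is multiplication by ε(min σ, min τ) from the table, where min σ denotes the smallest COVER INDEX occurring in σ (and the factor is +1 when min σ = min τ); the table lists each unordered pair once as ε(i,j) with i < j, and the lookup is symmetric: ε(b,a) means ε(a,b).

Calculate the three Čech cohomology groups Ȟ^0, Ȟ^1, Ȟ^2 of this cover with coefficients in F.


Ȟ^0 ≅ 0,  Ȟ^1 ≅ 0,  Ȟ^2 ≅ Z/3

intersection data:
  A12={q1,q3,q9} A13={q3,q14,q28} A14={q14,q24,q31} A15={q2,q24,q27,q34} A16={q9,q25,q27} A23={q3,q10,q30} A24={q16,q18,q32} A25={q10,q18,q19} A26={q9,q32,q33} A34={q6,q14,q21} A35={q7,q10,q13} A36={q6,q7,q22} A45={q15,q18,q24} A46={q6,q8,q23,q32} A56={q7,q20,q27}
  A123={q3} A126={q9} A134={q14} A145={q24} A156={q27} A235={q10} A245={q18} A246={q32} A346={q6} A356={q7}
C dims 6,15,10; δ0: rk_F3 6; δ1: rk_F3 9
Ȟ^0 = (6 − 6) − 0 = 0, so Ȟ^0 ≅ 0
Ȟ^1 = (15 − 9) − 6 = 0, so Ȟ^1 ≅ 0
Ȟ^2 = (10 − 0) − 9 = 1, so Ȟ^2 ≅ Z/3


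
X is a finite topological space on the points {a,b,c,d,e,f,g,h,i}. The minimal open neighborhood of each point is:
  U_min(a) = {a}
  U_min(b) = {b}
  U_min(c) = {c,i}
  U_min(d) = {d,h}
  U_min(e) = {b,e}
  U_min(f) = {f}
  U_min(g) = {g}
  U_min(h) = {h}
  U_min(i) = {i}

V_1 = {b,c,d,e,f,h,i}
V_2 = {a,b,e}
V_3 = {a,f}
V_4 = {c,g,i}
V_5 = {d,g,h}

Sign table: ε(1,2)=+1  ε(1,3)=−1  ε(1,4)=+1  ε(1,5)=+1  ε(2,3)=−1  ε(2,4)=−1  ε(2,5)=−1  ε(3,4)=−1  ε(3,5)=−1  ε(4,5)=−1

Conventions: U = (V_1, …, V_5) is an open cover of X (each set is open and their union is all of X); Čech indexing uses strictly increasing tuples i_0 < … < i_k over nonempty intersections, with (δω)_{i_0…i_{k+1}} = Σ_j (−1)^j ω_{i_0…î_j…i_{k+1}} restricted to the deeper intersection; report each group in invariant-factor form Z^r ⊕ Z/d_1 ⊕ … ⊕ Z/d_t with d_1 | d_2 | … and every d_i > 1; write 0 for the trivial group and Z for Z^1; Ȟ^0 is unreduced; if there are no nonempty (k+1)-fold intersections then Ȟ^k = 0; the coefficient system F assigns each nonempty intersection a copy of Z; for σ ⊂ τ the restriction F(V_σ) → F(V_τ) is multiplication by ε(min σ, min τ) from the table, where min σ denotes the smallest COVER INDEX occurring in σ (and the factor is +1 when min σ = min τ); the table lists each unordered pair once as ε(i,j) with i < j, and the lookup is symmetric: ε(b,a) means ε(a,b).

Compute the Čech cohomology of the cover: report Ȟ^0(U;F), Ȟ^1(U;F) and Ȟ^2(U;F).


cover nerve:
  V12={b,e} V13={f} V14={c,i} V15={d,h} V23={a} V45={g}
C dims 5,6; δ0: rk 5, SNF 1^4·2
Ȟ^0: (5−5)−0=0 ⇒ 0
Ȟ^1: (6−0)−5=1 plus torsion [2] ⇒ Z ⊕ Z/2
Ȟ^2: (0−0)−0=0 ⇒ 0

Ȟ^0 = 0; Ȟ^1 = Z ⊕ Z/2; Ȟ^2 = 0


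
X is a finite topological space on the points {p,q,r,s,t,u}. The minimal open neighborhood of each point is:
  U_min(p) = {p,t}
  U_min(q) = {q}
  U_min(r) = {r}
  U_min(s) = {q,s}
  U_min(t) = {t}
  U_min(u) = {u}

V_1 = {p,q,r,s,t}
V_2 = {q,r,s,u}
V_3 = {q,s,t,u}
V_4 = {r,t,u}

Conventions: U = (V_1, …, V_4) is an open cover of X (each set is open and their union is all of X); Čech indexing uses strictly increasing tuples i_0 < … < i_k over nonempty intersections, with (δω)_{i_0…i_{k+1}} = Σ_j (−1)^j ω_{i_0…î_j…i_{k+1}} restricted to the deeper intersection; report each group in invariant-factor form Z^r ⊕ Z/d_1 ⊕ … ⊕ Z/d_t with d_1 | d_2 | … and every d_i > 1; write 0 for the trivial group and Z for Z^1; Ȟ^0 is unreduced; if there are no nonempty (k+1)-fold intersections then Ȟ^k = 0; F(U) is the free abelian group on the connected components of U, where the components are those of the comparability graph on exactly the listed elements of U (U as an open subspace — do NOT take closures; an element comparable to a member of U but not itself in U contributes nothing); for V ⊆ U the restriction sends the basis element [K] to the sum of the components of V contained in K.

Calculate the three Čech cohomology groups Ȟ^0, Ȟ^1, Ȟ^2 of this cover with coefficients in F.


nonempty overlaps:
  V12={q,r,s} V13={q,s,t} V14={r,t} V23={q,s,u} V24={r,u} V34={t,u}
  V123={q,s} V124={r} V134={t} V234={u}
components per intersection:
  V1: {p,t} {q,s} {r}
  V2: {q,s} {r} {u}
  V3: {q,s} {t} {u}
  V4: {r} {t} {u}
  V12: {q,s} {r}
  V13: {q,s} {t}
  V14: {r} {t}
  V23: {q,s} {u}
  V24: {r} {u}
  V34: {t} {u}
  V123: {q,s}
  V124: {r}
  V134: {t}
  V234: {u}
C dims 12,12,4; δ0: rk 8, SNF 1^8; δ1: rk 4, SNF 1^4
degree 0: 12−8−0 = 4 → Ȟ^0 ≅ Z^4
degree 1: 12−4−8 = 0 → Ȟ^1 ≅ 0
degree 2: 4−0−4 = 0 → Ȟ^2 ≅ 0

Ȟ^0 = Z^4, Ȟ^1 = 0, Ȟ^2 = 0
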